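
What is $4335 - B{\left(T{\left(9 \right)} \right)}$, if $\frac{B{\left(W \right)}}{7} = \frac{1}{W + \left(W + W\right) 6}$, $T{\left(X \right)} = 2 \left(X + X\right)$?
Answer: $\frac{2028773}{468} \approx 4335.0$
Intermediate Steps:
$T{\left(X \right)} = 4 X$ ($T{\left(X \right)} = 2 \cdot 2 X = 4 X$)
$B{\left(W \right)} = \frac{7}{13 W}$ ($B{\left(W \right)} = \frac{7}{W + \left(W + W\right) 6} = \frac{7}{W + 2 W 6} = \frac{7}{W + 12 W} = \frac{7}{13 W}$)
$4335 - B{\left(T{\left(9 \right)} \right)} = 4335 - \frac{7}{13 \cdot 4 \cdot 9} = 4335 - \frac{7}{13 \cdot 36} = 4335 - \frac{7}{13} \cdot \frac{1}{36} = 4335 - \frac{7}{468} = \frac{2028773}{468}$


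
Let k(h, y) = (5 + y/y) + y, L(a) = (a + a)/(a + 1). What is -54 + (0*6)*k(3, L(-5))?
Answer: -54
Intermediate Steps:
L(a) = 2*a/(1 + a) (L(a) = (2*a)/(1 + a) = 2*a/(1 + a))
k(h, y) = 6 + y (k(h, y) = (5 + 1) + y = 6 + y)
-54 + (0*6)*k(3, L(-5)) = -54 + (0*6)*(6 + 2*(-5)/(1 - 5)) = -54 + 0*(6 + 2*(-5)/(-4)) = -54 + 0*(6 + 2*(-5)*(-¼)) = -54 + 0*(6 + 5/2) = -54 + 0*(17/2) = -54 + 0 = -54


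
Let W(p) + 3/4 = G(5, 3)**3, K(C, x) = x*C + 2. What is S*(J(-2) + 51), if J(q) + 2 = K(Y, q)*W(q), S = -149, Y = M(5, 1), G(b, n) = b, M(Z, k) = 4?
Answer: 207557/2 ≈ 1.0378e+5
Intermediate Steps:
Y = 4
K(C, x) = 2 + C*x (K(C, x) = C*x + 2 = 2 + C*x)
W(p) = 497/4 (W(p) = -3/4 + 5**3 = -3/4 + 125 = 497/4)
J(q) = 493/2 + 497*q (J(q) = -2 + (2 + 4*q)*(497/4) = -2 + (497/2 + 497*q) = 493/2 + 497*q)
S*(J(-2) + 51) = -149*((493/2 + 497*(-2)) + 51) = -149*((493/2 - 994) + 51) = -149*(-1495/2 + 51) = -149*(-1393/2) = 207557/2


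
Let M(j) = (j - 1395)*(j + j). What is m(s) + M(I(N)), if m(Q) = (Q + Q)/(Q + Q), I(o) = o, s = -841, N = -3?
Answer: 8389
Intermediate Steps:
M(j) = 2*j*(-1395 + j) (M(j) = (-1395 + j)*(2*j) = 2*j*(-1395 + j))
m(Q) = 1 (m(Q) = (2*Q)/((2*Q)) = (2*Q)*(1/(2*Q)) = 1)
m(s) + M(I(N)) = 1 + 2*(-3)*(-1395 - 3) = 1 + 2*(-3)*(-1398) = 1 + 8388 = 8389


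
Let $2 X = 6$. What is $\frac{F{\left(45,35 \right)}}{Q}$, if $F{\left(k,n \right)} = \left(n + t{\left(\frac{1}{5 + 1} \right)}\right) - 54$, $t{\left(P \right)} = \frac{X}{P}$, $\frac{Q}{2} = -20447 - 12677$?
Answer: $\frac{1}{66248} \approx 1.5095 \cdot 10^{-5}$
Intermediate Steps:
$X = 3$ ($X = \frac{1}{2} \cdot 6 = 3$)
$Q = -66248$ ($Q = 2 \left(-20447 - 12677\right) = 2 \left(-33124\right) = -66248$)
$t{\left(P \right)} = \frac{3}{P}$
$F{\left(k,n \right)} = -36 + n$ ($F{\left(k,n \right)} = \left(n + \frac{3}{\frac{1}{5 + 1}}\right) - 54 = \left(n + \frac{3}{\frac{1}{6}}\right) - 54 = \left(n + 3 \frac{1}{\frac{1}{6}}\right) - 54 = \left(n + 3 \cdot 6\right) - 54 = \left(n + 18\right) - 54 = \left(18 + n\right) - 54 = -36 + n$)
$\frac{F{\left(45,35 \right)}}{Q} = \frac{-36 + 35}{-66248} = \left(-1\right) \left(- \frac{1}{66248}\right) = \frac{1}{66248}$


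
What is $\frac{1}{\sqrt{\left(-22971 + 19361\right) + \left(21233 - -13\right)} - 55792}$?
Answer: $- \frac{13948}{778182407} - \frac{\sqrt{4409}}{1556364814} \approx -1.7966 \cdot 10^{-5}$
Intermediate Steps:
$\frac{1}{\sqrt{\left(-22971 + 19361\right) + \left(21233 - -13\right)} - 55792} = \frac{1}{\sqrt{-3610 + \left(21233 + 13\right)} - 55792} = \frac{1}{\sqrt{-3610 + 21246} - 55792} = \frac{1}{\sqrt{17636} - 55792} = \frac{1}{2 \sqrt{4409} - 55792} = \frac{1}{-55792 + 2 \sqrt{4409}}$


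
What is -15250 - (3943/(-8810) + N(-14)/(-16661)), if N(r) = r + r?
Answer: -2238381554857/146783410 ≈ -15250.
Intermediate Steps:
N(r) = 2*r
-15250 - (3943/(-8810) + N(-14)/(-16661)) = -15250 - (3943/(-8810) + (2*(-14))/(-16661)) = -15250 - (3943*(-1/8810) - 28*(-1/16661)) = -15250 - (-3943/8810 + 28/16661) = -15250 - 1*(-65447643/146783410) = -15250 + 65447643/146783410 = -2238381554857/146783410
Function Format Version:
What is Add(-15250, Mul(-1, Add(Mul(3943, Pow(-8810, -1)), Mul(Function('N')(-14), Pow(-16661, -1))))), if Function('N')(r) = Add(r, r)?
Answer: Rational(-2238381554857, 146783410) ≈ -15250.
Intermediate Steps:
Function('N')(r) = Mul(2, r)
Add(-15250, Mul(-1, Add(Mul(3943, Pow(-8810, -1)), Mul(Function('N')(-14), Pow(-16661, -1))))) = Add(-15250, Mul(-1, Add(Mul(3943, Pow(-8810, -1)), Mul(Mul(2, -14), Pow(-16661, -1))))) = Add(-15250, Mul(-1, Add(Mul(3943, Rational(-1, 8810)), Mul(-28, Rational(-1, 16661))))) = Add(-15250, Mul(-1, Add(Rational(-3943, 8810), Rational(28, 16661)))) = Add(-15250, Mul(-1, Rational(-65447643, 146783410))) = Add(-15250, Rational(65447643, 146783410)) = Rational(-2238381554857, 146783410)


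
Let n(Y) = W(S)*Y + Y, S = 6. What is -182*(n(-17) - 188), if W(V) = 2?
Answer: 43498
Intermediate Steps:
n(Y) = 3*Y (n(Y) = 2*Y + Y = 3*Y)
-182*(n(-17) - 188) = -182*(3*(-17) - 188) = -182*(-51 - 188) = -182*(-239) = 43498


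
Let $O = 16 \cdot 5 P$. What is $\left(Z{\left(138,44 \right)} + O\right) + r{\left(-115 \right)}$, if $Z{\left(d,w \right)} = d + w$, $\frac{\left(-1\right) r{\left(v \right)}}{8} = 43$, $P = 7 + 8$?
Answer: $1038$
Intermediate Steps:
$P = 15$
$r{\left(v \right)} = -344$ ($r{\left(v \right)} = \left(-8\right) 43 = -344$)
$O = 1200$ ($O = 16 \cdot 5 \cdot 15 = 80 \cdot 15 = 1200$)
$\left(Z{\left(138,44 \right)} + O\right) + r{\left(-115 \right)} = \left(\left(138 + 44\right) + 1200\right) - 344 = \left(182 + 1200\right) - 344 = 1382 - 344 = 1038$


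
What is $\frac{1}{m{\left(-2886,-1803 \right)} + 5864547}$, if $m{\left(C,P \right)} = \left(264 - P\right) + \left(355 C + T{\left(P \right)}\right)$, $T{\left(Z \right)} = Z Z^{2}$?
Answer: $- \frac{1}{5856366543} \approx -1.7075 \cdot 10^{-10}$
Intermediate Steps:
$T{\left(Z \right)} = Z^{3}$
$m{\left(C,P \right)} = 264 + P^{3} - P + 355 C$ ($m{\left(C,P \right)} = \left(264 - P\right) + \left(355 C + P^{3}\right) = \left(264 - P\right) + \left(P^{3} + 355 C\right) = 264 + P^{3} - P + 355 C$)
$\frac{1}{m{\left(-2886,-1803 \right)} + 5864547} = \frac{1}{\left(264 + \left(-1803\right)^{3} - -1803 + 355 \left(-2886\right)\right) + 5864547} = \frac{1}{\left(264 - 5861208627 + 1803 - 1024530\right) + 5864547} = \frac{1}{-5862231090 + 5864547} = \frac{1}{-5856366543} = - \frac{1}{5856366543}$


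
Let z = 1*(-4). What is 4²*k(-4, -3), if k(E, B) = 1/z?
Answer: -4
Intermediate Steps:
z = -4
k(E, B) = -¼ (k(E, B) = 1/(-4) = -¼)
4²*k(-4, -3) = 4²*(-¼) = 16*(-¼) = -4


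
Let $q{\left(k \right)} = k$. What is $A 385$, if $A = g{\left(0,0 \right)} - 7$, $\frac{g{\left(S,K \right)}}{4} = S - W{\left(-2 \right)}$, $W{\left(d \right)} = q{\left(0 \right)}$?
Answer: $-2695$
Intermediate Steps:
$W{\left(d \right)} = 0$
$g{\left(S,K \right)} = 4 S$ ($g{\left(S,K \right)} = 4 \left(S - 0\right) = 4 \left(S + 0\right) = 4 S$)
$A = -7$ ($A = 4 \cdot 0 - 7 = 0 - 7 = -7$)
$A 385 = \left(-7\right) 385 = -2695$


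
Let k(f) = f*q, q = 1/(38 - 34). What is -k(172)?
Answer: -43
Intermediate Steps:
q = ¼ (q = 1/4 = ¼ ≈ 0.25000)
k(f) = f/4 (k(f) = f*(¼) = f/4)
-k(172) = -172/4 = -1*43 = -43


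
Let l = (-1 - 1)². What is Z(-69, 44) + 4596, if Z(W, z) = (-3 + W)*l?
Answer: 4308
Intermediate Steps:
l = 4 (l = (-2)² = 4)
Z(W, z) = -12 + 4*W (Z(W, z) = (-3 + W)*4 = -12 + 4*W)
Z(-69, 44) + 4596 = (-12 + 4*(-69)) + 4596 = (-12 - 276) + 4596 = -288 + 4596 = 4308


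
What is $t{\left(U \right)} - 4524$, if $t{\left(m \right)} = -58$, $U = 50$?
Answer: $-4582$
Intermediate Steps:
$t{\left(U \right)} - 4524 = -58 - 4524 = -4582$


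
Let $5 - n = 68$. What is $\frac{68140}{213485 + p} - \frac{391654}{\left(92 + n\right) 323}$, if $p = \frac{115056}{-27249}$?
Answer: $- \frac{753637701481022}{18163042973401} \approx -41.493$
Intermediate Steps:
$n = -63$ ($n = 5 - 68 = -63$)
$p = - \frac{38352}{9083}$ ($p = 115056 \left(- \frac{1}{27249}\right) = - \frac{38352}{9083} \approx -4.2224$)
$\frac{68140}{213485 + p} - \frac{391654}{\left(92 + n\right) 323} = \frac{68140}{213485 - \frac{38352}{9083}} - \frac{391654}{\left(92 - 63\right) 323} = \frac{68140}{\frac{1939045903}{9083}} - \frac{391654}{29 \cdot 323} = 68140 \cdot \frac{9083}{1939045903} - \frac{391654}{9367} = \frac{618915620}{1939045903} - \frac{391654}{9367} = - \frac{753637701481022}{18163042973401}$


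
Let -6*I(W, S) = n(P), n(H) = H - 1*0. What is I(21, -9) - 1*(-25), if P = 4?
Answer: 73/3 ≈ 24.333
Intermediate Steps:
n(H) = H (n(H) = H + 0 = H)
I(W, S) = -⅔ (I(W, S) = -⅙*4 = -⅔)
I(21, -9) - 1*(-25) = -⅔ - 1*(-25) = -⅔ + 25 = 73/3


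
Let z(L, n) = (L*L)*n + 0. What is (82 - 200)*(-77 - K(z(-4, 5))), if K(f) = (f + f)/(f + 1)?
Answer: 754846/81 ≈ 9319.1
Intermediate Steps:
z(L, n) = n*L² (z(L, n) = L²*n + 0 = n*L² + 0 = n*L²)
K(f) = 2*f/(1 + f) (K(f) = (2*f)/(1 + f) = 2*f/(1 + f))
(82 - 200)*(-77 - K(z(-4, 5))) = (82 - 200)*(-77 - 2*5*(-4)²/(1 + 5*(-4)²)) = -118*(-77 - 2*5*16/(1 + 5*16)) = -118*(-77 - 2*80/(1 + 80)) = -118*(-77 - 2*80/81) = -118*(-77 - 1*160/81) = -118*(-77 - 160/81) = -118*(-6397/81) = 754846/81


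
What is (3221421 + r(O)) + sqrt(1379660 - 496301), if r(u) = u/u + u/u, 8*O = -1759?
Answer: 3221423 + 3*sqrt(98151) ≈ 3.2224e+6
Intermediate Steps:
O = -1759/8 (O = (1/8)*(-1759) = -1759/8 ≈ -219.88)
r(u) = 2 (r(u) = 1 + 1 = 2)
(3221421 + r(O)) + sqrt(1379660 - 496301) = (3221421 + 2) + sqrt(1379660 - 496301) = 3221423 + sqrt(883359) = 3221423 + 3*sqrt(98151)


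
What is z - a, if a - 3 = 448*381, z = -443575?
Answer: -614266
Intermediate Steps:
a = 170691 (a = 3 + 448*381 = 3 + 170688 = 170691)
z - a = -443575 - 1*170691 = -443575 - 170691 = -614266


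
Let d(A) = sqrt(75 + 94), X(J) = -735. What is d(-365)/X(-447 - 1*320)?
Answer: -13/735 ≈ -0.017687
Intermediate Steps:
d(A) = 13 (d(A) = sqrt(169) = 13)
d(-365)/X(-447 - 1*320) = 13/(-735) = 13*(-1/735) = -13/735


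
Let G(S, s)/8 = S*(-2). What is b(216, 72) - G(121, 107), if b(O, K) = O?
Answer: 2152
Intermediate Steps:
G(S, s) = -16*S (G(S, s) = 8*(S*(-2)) = 8*(-2*S) = -16*S)
b(216, 72) - G(121, 107) = 216 - (-16)*121 = 216 - 1*(-1936) = 216 + 1936 = 2152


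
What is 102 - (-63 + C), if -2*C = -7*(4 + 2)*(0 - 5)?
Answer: 270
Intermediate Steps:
C = -105 (C = -(-7)*(4 + 2)*(0 - 5)/2 = -(-7)*6*(-5)/2 = -(-7)*(-30)/2 = -1/2*210 = -105)
102 - (-63 + C) = 102 - (-63 - 105) = 102 - 1*(-168) = 102 + 168 = 270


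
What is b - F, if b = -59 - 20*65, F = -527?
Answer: -832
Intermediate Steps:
b = -1359 (b = -59 - 1300 = -1359)
b - F = -1359 - 1*(-527) = -1359 + 527 = -832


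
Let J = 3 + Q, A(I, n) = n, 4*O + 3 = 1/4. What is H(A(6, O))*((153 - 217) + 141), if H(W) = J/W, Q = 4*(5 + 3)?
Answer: -3920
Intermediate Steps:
Q = 32 (Q = 4*8 = 32)
O = -11/16 (O = -3/4 + (1/4)/4 = -3/4 + (1/4)*(1/4) = -3/4 + 1/16 = -11/16 ≈ -0.68750)
J = 35 (J = 3 + 32 = 35)
H(W) = 35/W
H(A(6, O))*((153 - 217) + 141) = (35/(-11/16))*((153 - 217) + 141) = (35*(-16/11))*(-64 + 141) = -560/11*77 = -3920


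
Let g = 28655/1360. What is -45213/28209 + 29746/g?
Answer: 75992473635/53888593 ≈ 1410.2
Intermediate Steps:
g = 5731/272 (g = 28655*(1/1360) = 5731/272 ≈ 21.070)
-45213/28209 + 29746/g = -45213/28209 + 29746/(5731/272) = -45213*1/28209 + 29746*(272/5731) = -15071/9403 + 8090912/5731 = 75992473635/53888593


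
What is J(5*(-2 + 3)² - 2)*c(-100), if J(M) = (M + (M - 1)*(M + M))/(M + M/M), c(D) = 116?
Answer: 435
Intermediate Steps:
J(M) = (M + 2*M*(-1 + M))/(1 + M) (J(M) = (M + (-1 + M)*(2*M))/(M + 1) = (M + 2*M*(-1 + M))/(1 + M))
J(5*(-2 + 3)² - 2)*c(-100) = ((5*(-2 + 3)² - 2)*(-1 + 2*(5*(-2 + 3)² - 2))/(1 + (5*(-2 + 3)² - 2)))*116 = ((5*1² - 2)*(-1 + 2*(5*1² - 2))/(1 + (5*1² - 2)))*116 = ((5*1 - 2)*(-1 + 2*(5*1 - 2))/(1 + (5*1 - 2)))*116 = ((5 - 2)*(-1 + 2*(5 - 2))/(1 + (5 - 2)))*116 = (3*(-1 + 2*3)/(1 + 3))*116 = (3*(-1 + 6)/4)*116 = (3*(¼)*5)*116 = (15/4)*116 = 435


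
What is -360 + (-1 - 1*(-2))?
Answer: -359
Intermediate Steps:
-360 + (-1 - 1*(-2)) = -360 + (-1 + 2) = -360 + 1 = -359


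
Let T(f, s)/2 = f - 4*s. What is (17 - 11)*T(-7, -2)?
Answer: 12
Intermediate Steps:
T(f, s) = -8*s + 2*f (T(f, s) = 2*(f - 4*s) = -8*s + 2*f)
(17 - 11)*T(-7, -2) = (17 - 11)*(-8*(-2) + 2*(-7)) = 6*(16 - 14) = 6*2 = 12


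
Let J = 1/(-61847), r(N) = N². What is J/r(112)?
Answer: -1/775808768 ≈ -1.2890e-9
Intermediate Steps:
J = -1/61847 ≈ -1.6169e-5
J/r(112) = -1/(61847*(112²)) = -1/61847/12544 = -1/61847*1/12544 = -1/775808768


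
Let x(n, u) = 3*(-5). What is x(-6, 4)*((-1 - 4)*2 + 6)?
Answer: 60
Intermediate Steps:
x(n, u) = -15
x(-6, 4)*((-1 - 4)*2 + 6) = -15*((-1 - 4)*2 + 6) = -15*(-5*2 + 6) = -15*(-10 + 6) = -15*(-4) = 60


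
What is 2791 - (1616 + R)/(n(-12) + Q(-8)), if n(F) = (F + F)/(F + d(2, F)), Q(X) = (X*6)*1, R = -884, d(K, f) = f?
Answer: 131909/47 ≈ 2806.6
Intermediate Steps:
Q(X) = 6*X (Q(X) = (6*X)*1 = 6*X)
n(F) = 1 (n(F) = (F + F)/(F + F) = (2*F)/((2*F)) = (2*F)*(1/(2*F)) = 1)
2791 - (1616 + R)/(n(-12) + Q(-8)) = 2791 - (1616 - 884)/(1 + 6*(-8)) = 2791 - 732/(1 - 48) = 2791 - 732/(-47) = 2791 - 732*(-1)/47 = 2791 - 1*(-732/47) = 2791 + 732/47 = 131909/47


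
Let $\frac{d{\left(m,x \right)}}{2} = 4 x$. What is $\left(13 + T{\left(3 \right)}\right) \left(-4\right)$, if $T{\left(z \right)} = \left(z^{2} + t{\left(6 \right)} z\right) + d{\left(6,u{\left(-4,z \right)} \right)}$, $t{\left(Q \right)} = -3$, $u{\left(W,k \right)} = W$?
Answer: $76$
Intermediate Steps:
$d{\left(m,x \right)} = 8 x$ ($d{\left(m,x \right)} = 2 \cdot 4 x = 8 x$)
$T{\left(z \right)} = -32 + z^{2} - 3 z$ ($T{\left(z \right)} = \left(z^{2} - 3 z\right) + 8 \left(-4\right) = \left(z^{2} - 3 z\right) - 32 = -32 + z^{2} - 3 z$)
$\left(13 + T{\left(3 \right)}\right) \left(-4\right) = \left(13 - \left(41 - 9\right)\right) \left(-4\right) = \left(13 - 32\right) \left(-4\right) = \left(-19\right) \left(-4\right) = 76$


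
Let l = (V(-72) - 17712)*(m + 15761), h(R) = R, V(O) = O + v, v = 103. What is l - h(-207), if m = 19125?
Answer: -616819159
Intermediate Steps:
V(O) = 103 + O (V(O) = O + 103 = 103 + O)
l = -616819366 (l = ((103 - 72) - 17712)*(19125 + 15761) = (31 - 17712)*34886 = -17681*34886 = -616819366)
l - h(-207) = -616819366 - 1*(-207) = -616819366 + 207 = -616819159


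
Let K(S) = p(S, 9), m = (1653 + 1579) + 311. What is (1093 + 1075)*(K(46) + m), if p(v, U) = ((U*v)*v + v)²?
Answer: 790087802024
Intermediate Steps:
p(v, U) = (v + U*v²)² (p(v, U) = (U*v² + v)² = (v + U*v²)²)
m = 3543 (m = 3232 + 311 = 3543)
K(S) = S²*(1 + 9*S)²
(1093 + 1075)*(K(46) + m) = (1093 + 1075)*(46²*(1 + 9*46)² + 3543) = 2168*(2116*(1 + 414)² + 3543) = 2168*(2116*415² + 3543) = 2168*(2116*172225 + 3543) = 2168*(364428100 + 3543) = 2168*364431643 = 790087802024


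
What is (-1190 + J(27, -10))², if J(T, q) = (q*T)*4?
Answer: 5152900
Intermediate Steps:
J(T, q) = 4*T*q (J(T, q) = (T*q)*4 = 4*T*q)
(-1190 + J(27, -10))² = (-1190 + 4*27*(-10))² = (-1190 - 1080)² = (-2270)² = 5152900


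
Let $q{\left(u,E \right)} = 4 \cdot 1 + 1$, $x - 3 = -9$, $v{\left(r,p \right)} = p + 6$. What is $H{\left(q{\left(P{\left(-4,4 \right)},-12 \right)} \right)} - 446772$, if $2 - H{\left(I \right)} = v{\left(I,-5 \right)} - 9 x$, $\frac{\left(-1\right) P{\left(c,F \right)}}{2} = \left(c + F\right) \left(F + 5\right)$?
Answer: $-446825$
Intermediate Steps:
$v{\left(r,p \right)} = 6 + p$
$P{\left(c,F \right)} = - 2 \left(5 + F\right) \left(F + c\right)$ ($P{\left(c,F \right)} = - 2 \left(c + F\right) \left(F + 5\right) = - 2 \left(F + c\right) \left(5 + F\right) = - 2 \left(5 + F\right) \left(F + c\right)$)
$x = -6$ ($x = 3 - 9 = -6$)
$q{\left(u,E \right)} = 5$ ($q{\left(u,E \right)} = 4 + 1 = 5$)
$H{\left(I \right)} = -53$ ($H{\left(I \right)} = 2 - \left(\left(6 - 5\right) - -54\right) = 2 - \left(1 + 54\right) = 2 - 55 = -53$)
$H{\left(q{\left(P{\left(-4,4 \right)},-12 \right)} \right)} - 446772 = -53 - 446772 = -446825$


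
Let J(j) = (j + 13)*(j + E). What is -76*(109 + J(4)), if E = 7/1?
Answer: -22496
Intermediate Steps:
E = 7 (E = 7*1 = 7)
J(j) = (7 + j)*(13 + j) (J(j) = (j + 13)*(j + 7) = (13 + j)*(7 + j) = (7 + j)*(13 + j))
-76*(109 + J(4)) = -76*(109 + (91 + 4² + 20*4)) = -76*(109 + (91 + 16 + 80)) = -76*(109 + 187) = -76*296 = -22496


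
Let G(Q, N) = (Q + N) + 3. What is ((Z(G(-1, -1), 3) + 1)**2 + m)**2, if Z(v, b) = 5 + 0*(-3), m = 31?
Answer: 4489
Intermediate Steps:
G(Q, N) = 3 + N + Q (G(Q, N) = (N + Q) + 3 = 3 + N + Q)
Z(v, b) = 5 (Z(v, b) = 5 + 0 = 5)
((Z(G(-1, -1), 3) + 1)**2 + m)**2 = ((5 + 1)**2 + 31)**2 = (6**2 + 31)**2 = (36 + 31)**2 = 67**2 = 4489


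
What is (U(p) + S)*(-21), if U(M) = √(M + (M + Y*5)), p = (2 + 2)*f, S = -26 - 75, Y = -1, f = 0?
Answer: 2121 - 21*I*√5 ≈ 2121.0 - 46.957*I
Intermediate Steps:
S = -101
p = 0 (p = (2 + 2)*0 = 4*0 = 0)
U(M) = √(-5 + 2*M) (U(M) = √(M + (M - 1*5)) = √(M + (M - 5)) = √(M + (-5 + M)) = √(-5 + 2*M))
(U(p) + S)*(-21) = (√(-5 + 2*0) - 101)*(-21) = (√(-5 + 0) - 101)*(-21) = (√(-5) - 101)*(-21) = (I*√5 - 101)*(-21) = (-101 + I*√5)*(-21) = 2121 - 21*I*√5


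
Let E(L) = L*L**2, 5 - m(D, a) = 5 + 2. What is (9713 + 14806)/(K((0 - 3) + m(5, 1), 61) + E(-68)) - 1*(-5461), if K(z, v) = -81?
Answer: 1717530974/314513 ≈ 5460.9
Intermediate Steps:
m(D, a) = -2 (m(D, a) = 5 - (5 + 2) = 5 - 1*7 = 5 - 7 = -2)
E(L) = L**3
(9713 + 14806)/(K((0 - 3) + m(5, 1), 61) + E(-68)) - 1*(-5461) = (9713 + 14806)/(-81 + (-68)**3) - 1*(-5461) = 24519/(-81 - 314432) + 5461 = 24519/(-314513) + 5461 = 24519*(-1/314513) + 5461 = -24519/314513 + 5461 = 1717530974/314513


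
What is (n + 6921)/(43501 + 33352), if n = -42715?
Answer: -35794/76853 ≈ -0.46575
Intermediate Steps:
(n + 6921)/(43501 + 33352) = (-42715 + 6921)/(43501 + 33352) = -35794/76853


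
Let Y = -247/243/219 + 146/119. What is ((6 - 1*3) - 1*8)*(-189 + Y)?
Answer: 5945816290/6332823 ≈ 938.89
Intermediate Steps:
Y = 7740289/6332823 (Y = -247*1/243*(1/219) + 146*(1/119) = -247/243*1/219 + 146/119 = -247/53217 + 146/119 = 7740289/6332823 ≈ 1.2222)
((6 - 1*3) - 1*8)*(-189 + Y) = ((6 - 1*3) - 1*8)*(-189 + 7740289/6332823) = ((6 - 3) - 8)*(-1189163258/6332823) = (3 - 8)*(-1189163258/6332823) = -5*(-1189163258/6332823) = 5945816290/6332823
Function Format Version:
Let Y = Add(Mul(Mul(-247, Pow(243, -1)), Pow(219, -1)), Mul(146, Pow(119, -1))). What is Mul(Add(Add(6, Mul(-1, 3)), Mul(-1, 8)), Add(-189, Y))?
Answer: Rational(5945816290, 6332823) ≈ 938.89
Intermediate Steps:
Y = Rational(7740289, 6332823) (Y = Add(Mul(Mul(-247, Rational(1, 243)), Rational(1, 219)), Mul(146, Rational(1, 119))) = Add(Mul(Rational(-247, 243), Rational(1, 219)), Rational(146, 119)) = Add(Rational(-247, 53217), Rational(146, 119)) = Rational(7740289, 6332823) ≈ 1.2222)
Mul(Add(Add(6, Mul(-1, 3)), Mul(-1, 8)), Add(-189, Y)) = Mul(Add(Add(6, Mul(-1, 3)), Mul(-1, 8)), Add(-189, Rational(7740289, 6332823))) = Mul(Add(Add(6, -3), -8), Rational(-1189163258, 6332823)) = Mul(Add(3, -8), Rational(-1189163258, 6332823)) = Mul(-5, Rational(-1189163258, 6332823)) = Rational(5945816290, 6332823)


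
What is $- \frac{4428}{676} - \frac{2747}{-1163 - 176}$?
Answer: $- \frac{78310}{17407} \approx -4.4988$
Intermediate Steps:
$- \frac{4428}{676} - \frac{2747}{-1163 - 176} = \left(-4428\right) \frac{1}{676} - \frac{2747}{-1163 - 176} = - \frac{1107}{169} - \frac{2747}{-1339} = - \frac{1107}{169} - - \frac{2747}{1339} = - \frac{1107}{169} + \frac{2747}{1339} = - \frac{78310}{17407}$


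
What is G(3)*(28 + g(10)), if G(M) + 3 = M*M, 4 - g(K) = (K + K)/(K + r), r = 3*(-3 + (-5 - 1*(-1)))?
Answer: 2232/11 ≈ 202.91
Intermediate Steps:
r = -21 (r = 3*(-3 + (-5 + 1)) = 3*(-3 - 4) = 3*(-7) = -21)
g(K) = 4 - 2*K/(-21 + K) (g(K) = 4 - (K + K)/(K - 21) = 4 - 2*K/(-21 + K))
G(M) = -3 + M² (G(M) = -3 + M*M = -3 + M²)
G(3)*(28 + g(10)) = (-3 + 3²)*(28 + 2*(-42 + 10)/(-21 + 10)) = (-3 + 9)*(28 + 2*(-32)/(-11)) = 6*(28 + 2*(-1/11)*(-32)) = 6*(28 + 64/11) = 6*(372/11) = 2232/11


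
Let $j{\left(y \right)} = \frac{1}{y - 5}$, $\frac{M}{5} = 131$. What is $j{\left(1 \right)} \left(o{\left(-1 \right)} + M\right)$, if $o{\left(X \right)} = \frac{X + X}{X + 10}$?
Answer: $- \frac{5893}{36} \approx -163.69$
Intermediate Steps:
$M = 655$ ($M = 5 \cdot 131 = 655$)
$o{\left(X \right)} = \frac{2 X}{10 + X}$
$j{\left(y \right)} = \frac{1}{-5 + y}$
$j{\left(1 \right)} \left(o{\left(-1 \right)} + M\right) = \frac{2 \left(-1\right) \frac{1}{10 - 1} + 655}{-5 + 1} = \frac{2 \left(-1\right) \frac{1}{9} + 655}{-4} = - \frac{2 \left(-1\right) \frac{1}{9} + 655}{4} = - \frac{- \frac{2}{9} + 655}{4} = \left(- \frac{1}{4}\right) \frac{5893}{9} = - \frac{5893}{36}$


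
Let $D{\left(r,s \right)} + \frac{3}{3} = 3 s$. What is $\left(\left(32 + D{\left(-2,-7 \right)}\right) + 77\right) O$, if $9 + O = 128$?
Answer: $10353$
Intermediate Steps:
$D{\left(r,s \right)} = -1 + 3 s$
$O = 119$ ($O = -9 + 128 = 119$)
$\left(\left(32 + D{\left(-2,-7 \right)}\right) + 77\right) O = \left(\left(32 + \left(-1 + 3 \left(-7\right)\right)\right) + 77\right) 119 = \left(\left(32 - 22\right) + 77\right) 119 = \left(10 + 77\right) 119 = 87 \cdot 119 = 10353$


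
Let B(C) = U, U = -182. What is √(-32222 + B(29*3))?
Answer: 2*I*√8101 ≈ 180.01*I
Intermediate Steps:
B(C) = -182
√(-32222 + B(29*3)) = √(-32222 - 182) = √(-32404) = 2*I*√8101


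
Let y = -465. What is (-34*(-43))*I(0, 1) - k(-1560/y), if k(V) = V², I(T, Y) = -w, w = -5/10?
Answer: 691675/961 ≈ 719.75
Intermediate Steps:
w = -½ (w = -5*⅒ = -½ ≈ -0.50000)
I(T, Y) = ½ (I(T, Y) = -1*(-½) = ½)
(-34*(-43))*I(0, 1) - k(-1560/y) = -34*(-43)*(½) - (-1560/(-465))² = 1462*(½) - (-1560*(-1/465))² = 731 - (104/31)² = 731 - 1*10816/961 = 731 - 10816/961 = 691675/961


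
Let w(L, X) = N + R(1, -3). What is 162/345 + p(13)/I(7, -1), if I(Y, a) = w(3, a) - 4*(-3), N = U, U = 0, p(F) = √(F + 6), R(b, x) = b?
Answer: 54/115 + √19/13 ≈ 0.80486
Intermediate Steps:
p(F) = √(6 + F)
N = 0
w(L, X) = 1 (w(L, X) = 0 + 1 = 1)
I(Y, a) = 13 (I(Y, a) = 1 - 4*(-3) = 1 + 12 = 13)
162/345 + p(13)/I(7, -1) = 162/345 + √(6 + 13)/13 = 162*(1/345) + √19*(1/13) = 54/115 + √19/13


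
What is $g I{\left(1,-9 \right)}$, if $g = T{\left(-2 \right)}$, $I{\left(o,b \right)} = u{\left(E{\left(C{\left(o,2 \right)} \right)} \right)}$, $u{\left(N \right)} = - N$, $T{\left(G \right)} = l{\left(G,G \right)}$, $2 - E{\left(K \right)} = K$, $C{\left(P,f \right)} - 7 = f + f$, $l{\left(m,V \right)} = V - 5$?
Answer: $-63$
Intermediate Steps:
$l{\left(m,V \right)} = -5 + V$
$C{\left(P,f \right)} = 7 + 2 f$ ($C{\left(P,f \right)} = 7 + \left(f + f\right) = 7 + 2 f$)
$E{\left(K \right)} = 2 - K$
$T{\left(G \right)} = -5 + G$
$I{\left(o,b \right)} = 9$ ($I{\left(o,b \right)} = - (2 - \left(7 + 2 \cdot 2\right)) = - (2 - \left(7 + 4\right)) = - (2 - 11) = \left(-1\right) \left(-9\right) = 9$)
$g = -7$ ($g = -5 - 2 = -7$)
$g I{\left(1,-9 \right)} = \left(-7\right) 9 = -63$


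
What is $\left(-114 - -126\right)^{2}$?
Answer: $144$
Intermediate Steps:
$\left(-114 - -126\right)^{2} = \left(-114 + 126\right)^{2} = 12^{2} = 144$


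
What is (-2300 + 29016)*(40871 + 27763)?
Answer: 1833625944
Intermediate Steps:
(-2300 + 29016)*(40871 + 27763) = 26716*68634 = 1833625944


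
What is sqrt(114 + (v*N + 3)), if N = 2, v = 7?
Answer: sqrt(131) ≈ 11.446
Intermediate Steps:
sqrt(114 + (v*N + 3)) = sqrt(114 + (7*2 + 3)) = sqrt(114 + (14 + 3)) = sqrt(114 + 17) = sqrt(131)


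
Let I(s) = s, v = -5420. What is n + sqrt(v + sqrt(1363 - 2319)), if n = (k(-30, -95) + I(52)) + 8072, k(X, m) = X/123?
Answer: 333074/41 + sqrt(-5420 + 2*I*sqrt(239)) ≈ 8124.0 + 73.621*I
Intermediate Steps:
k(X, m) = X/123 (k(X, m) = X*(1/123) = X/123)
n = 333074/41 (n = ((1/123)*(-30) + 52) + 8072 = (-10/41 + 52) + 8072 = 2122/41 + 8072 = 333074/41 ≈ 8123.8)
n + sqrt(v + sqrt(1363 - 2319)) = 333074/41 + sqrt(-5420 + sqrt(1363 - 2319)) = 333074/41 + sqrt(-5420 + sqrt(-956)) = 333074/41 + sqrt(-5420 + 2*I*sqrt(239))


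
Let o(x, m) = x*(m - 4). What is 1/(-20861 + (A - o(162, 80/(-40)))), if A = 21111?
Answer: 1/1222 ≈ 0.00081833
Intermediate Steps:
o(x, m) = x*(-4 + m)
1/(-20861 + (A - o(162, 80/(-40)))) = 1/(-20861 + (21111 - 162*(-4 + 80/(-40)))) = 1/(-20861 + (21111 - 162*(-4 + 80*(-1/40)))) = 1/(-20861 + (21111 - 162*(-4 - 2))) = 1/(-20861 + (21111 - 162*(-6))) = 1/(-20861 + (21111 - 1*(-972))) = 1/(-20861 + (21111 + 972)) = 1/(-20861 + 22083) = 1/1222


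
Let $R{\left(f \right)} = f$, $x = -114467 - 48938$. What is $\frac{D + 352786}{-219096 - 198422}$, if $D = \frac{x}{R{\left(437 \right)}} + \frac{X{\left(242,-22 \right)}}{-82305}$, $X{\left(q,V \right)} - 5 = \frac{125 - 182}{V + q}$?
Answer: $- \frac{2788567222190909}{3303737557698600} \approx -0.84406$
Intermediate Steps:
$X{\left(q,V \right)} = 5 - \frac{57}{V + q}$ ($X{\left(q,V \right)} = 5 + \frac{125 - 182}{V + q} = 5 - \frac{57}{V + q}$)
$x = -163405$ ($x = -114467 - 48938 = -163405$)
$D = - \frac{2958791131291}{7912802700}$ ($D = - \frac{163405}{437} + \frac{\frac{1}{-22 + 242} \left(-57 + 5 \left(-22\right) + 5 \cdot 242\right)}{-82305} = \left(-163405\right) \frac{1}{437} + \frac{-57 - 110 + 1210}{220} \left(- \frac{1}{82305}\right) = - \frac{163405}{437} + \frac{1}{220} \cdot 1043 \left(- \frac{1}{82305}\right) = - \frac{163405}{437} + \frac{1043}{220} \left(- \frac{1}{82305}\right) = - \frac{163405}{437} - \frac{1043}{18107100} = - \frac{2958791131291}{7912802700} \approx -373.92$)
$\frac{D + 352786}{-219096 - 198422} = \frac{- \frac{2958791131291}{7912802700} + 352786}{-219096 - 198422} = \frac{2788567222190909}{7912802700 \left(-417518\right)} = \frac{2788567222190909}{7912802700} \left(- \frac{1}{417518}\right) = - \frac{2788567222190909}{3303737557698600}$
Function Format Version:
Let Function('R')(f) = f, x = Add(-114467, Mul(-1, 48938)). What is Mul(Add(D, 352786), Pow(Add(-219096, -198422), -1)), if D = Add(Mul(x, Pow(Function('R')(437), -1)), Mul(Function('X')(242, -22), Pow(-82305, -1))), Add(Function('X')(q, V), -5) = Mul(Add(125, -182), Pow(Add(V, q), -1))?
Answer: Rational(-2788567222190909, 3303737557698600) ≈ -0.84406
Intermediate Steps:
Function('X')(q, V) = Add(5, Mul(-57, Pow(Add(V, q), -1))) (Function('X')(q, V) = Add(5, Mul(Add(125, -182), Pow(Add(V, q), -1))) = Add(5, Mul(-57, Pow(Add(V, q), -1))))
x = -163405 (x = Add(-114467, -48938) = -163405)
D = Rational(-2958791131291, 7912802700) (D = Add(Mul(-163405, Pow(437, -1)), Mul(Mul(Pow(Add(-22, 242), -1), Add(-57, Mul(5, -22), Mul(5, 242))), Pow(-82305, -1))) = Add(Mul(-163405, Rational(1, 437)), Mul(Mul(Pow(220, -1), Add(-57, -110, 1210)), Rational(-1, 82305))) = Add(Rational(-163405, 437), Mul(Mul(Rational(1, 220), 1043), Rational(-1, 82305))) = Add(Rational(-163405, 437), Mul(Rational(1043, 220), Rational(-1, 82305))) = Add(Rational(-163405, 437), Rational(-1043, 18107100)) = Rational(-2958791131291, 7912802700) ≈ -373.92)
Mul(Add(D, 352786), Pow(Add(-219096, -198422), -1)) = Mul(Add(Rational(-2958791131291, 7912802700), 352786), Pow(Add(-219096, -198422), -1)) = Mul(Rational(2788567222190909, 7912802700), Pow(-417518, -1)) = Mul(Rational(2788567222190909, 7912802700), Rational(-1, 417518)) = Rational(-2788567222190909, 3303737557698600)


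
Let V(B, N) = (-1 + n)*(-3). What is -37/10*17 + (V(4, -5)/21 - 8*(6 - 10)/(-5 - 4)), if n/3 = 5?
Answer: -6161/90 ≈ -68.456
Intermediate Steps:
n = 15 (n = 3*5 = 15)
V(B, N) = -42 (V(B, N) = (-1 + 15)*(-3) = 14*(-3) = -42)
-37/10*17 + (V(4, -5)/21 - 8*(6 - 10)/(-5 - 4)) = -37/10*17 + (-42/21 - 8*(6 - 10)/(-5 - 4)) = -37*⅒*17 + (-42*1/21 - 8/((-9/(-4)))) = -37/10*17 + (-2 - 8/((-9*(-¼)))) = -629/10 + (-2 - 8/9/4) = -629/10 + (-2 - 8*4/9) = -629/10 + (-2 - 32/9) = -629/10 - 50/9 = -6161/90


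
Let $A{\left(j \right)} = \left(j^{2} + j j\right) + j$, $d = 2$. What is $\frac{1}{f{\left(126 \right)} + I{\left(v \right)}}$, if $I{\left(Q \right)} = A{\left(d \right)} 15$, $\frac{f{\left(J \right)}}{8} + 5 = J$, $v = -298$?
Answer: $\frac{1}{1118} \approx 0.00089445$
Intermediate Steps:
$A{\left(j \right)} = j + 2 j^{2}$ ($A{\left(j \right)} = \left(j^{2} + j^{2}\right) + j = 2 j^{2} + j = j + 2 j^{2}$)
$f{\left(J \right)} = -40 + 8 J$
$I{\left(Q \right)} = 150$ ($I{\left(Q \right)} = 2 \left(1 + 2 \cdot 2\right) 15 = 2 \left(1 + 4\right) 15 = 2 \cdot 5 \cdot 15 = 10 \cdot 15 = 150$)
$\frac{1}{f{\left(126 \right)} + I{\left(v \right)}} = \frac{1}{\left(-40 + 8 \cdot 126\right) + 150} = \frac{1}{\left(-40 + 1008\right) + 150} = \frac{1}{968 + 150} = \frac{1}{1118}$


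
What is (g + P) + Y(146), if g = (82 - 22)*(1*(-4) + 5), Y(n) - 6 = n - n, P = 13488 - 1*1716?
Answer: 11838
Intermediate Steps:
P = 11772 (P = 13488 - 1716 = 11772)
Y(n) = 6 (Y(n) = 6 + (n - n) = 6 + 0 = 6)
g = 60 (g = 60*(-4 + 5) = 60*1 = 60)
(g + P) + Y(146) = (60 + 11772) + 6 = 11832 + 6 = 11838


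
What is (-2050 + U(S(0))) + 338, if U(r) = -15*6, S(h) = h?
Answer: -1802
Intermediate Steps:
U(r) = -90
(-2050 + U(S(0))) + 338 = (-2050 - 90) + 338 = -2140 + 338 = -1802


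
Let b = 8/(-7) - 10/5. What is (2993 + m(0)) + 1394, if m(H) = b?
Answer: 30687/7 ≈ 4383.9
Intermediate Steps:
b = -22/7 (b = 8*(-⅐) - 10*⅕ = -8/7 - 2 = -22/7 ≈ -3.1429)
m(H) = -22/7
(2993 + m(0)) + 1394 = (2993 - 22/7) + 1394 = 20929/7 + 1394 = 30687/7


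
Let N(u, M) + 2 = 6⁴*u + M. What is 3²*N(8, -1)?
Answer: 93285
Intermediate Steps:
N(u, M) = -2 + M + 1296*u (N(u, M) = -2 + (6⁴*u + M) = -2 + (1296*u + M) = -2 + (M + 1296*u) = -2 + M + 1296*u)
3²*N(8, -1) = 3²*(-2 - 1 + 1296*8) = 9*(-2 - 1 + 10368) = 9*10365 = 93285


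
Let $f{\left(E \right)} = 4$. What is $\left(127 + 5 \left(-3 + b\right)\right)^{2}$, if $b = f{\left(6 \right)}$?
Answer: $17424$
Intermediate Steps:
$b = 4$
$\left(127 + 5 \left(-3 + b\right)\right)^{2} = \left(127 + 5 \left(-3 + 4\right)\right)^{2} = \left(127 + 5 \cdot 1\right)^{2} = \left(127 + 5\right)^{2} = 132^{2} = 17424$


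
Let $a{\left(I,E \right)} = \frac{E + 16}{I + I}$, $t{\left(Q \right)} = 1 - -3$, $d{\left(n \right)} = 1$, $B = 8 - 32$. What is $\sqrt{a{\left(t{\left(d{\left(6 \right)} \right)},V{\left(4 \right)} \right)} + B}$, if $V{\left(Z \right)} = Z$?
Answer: $\frac{i \sqrt{86}}{2} \approx 4.6368 i$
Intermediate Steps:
$B = -24$ ($B = 8 - 32 = -24$)
$t{\left(Q \right)} = 4$ ($t{\left(Q \right)} = 1 + 3 = 4$)
$a{\left(I,E \right)} = \frac{16 + E}{2 I}$
$\sqrt{a{\left(t{\left(d{\left(6 \right)} \right)},V{\left(4 \right)} \right)} + B} = \sqrt{\frac{16 + 4}{2 \cdot 4} - 24} = \sqrt{\frac{1}{2} \cdot \frac{1}{4} \cdot 20 - 24} = \sqrt{\frac{5}{2} - 24} = \sqrt{- \frac{43}{2}} = \frac{i \sqrt{86}}{2}$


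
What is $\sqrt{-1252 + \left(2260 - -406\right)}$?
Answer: $\sqrt{1414} \approx 37.603$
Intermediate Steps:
$\sqrt{-1252 + \left(2260 - -406\right)} = \sqrt{-1252 + \left(2260 + 406\right)} = \sqrt{-1252 + 2666} = \sqrt{1414}$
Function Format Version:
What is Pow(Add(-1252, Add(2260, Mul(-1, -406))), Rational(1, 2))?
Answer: Pow(1414, Rational(1, 2)) ≈ 37.603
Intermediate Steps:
Pow(Add(-1252, Add(2260, Mul(-1, -406))), Rational(1, 2)) = Pow(Add(-1252, Add(2260, 406)), Rational(1, 2)) = Pow(Add(-1252, 2666), Rational(1, 2)) = Pow(1414, Rational(1, 2))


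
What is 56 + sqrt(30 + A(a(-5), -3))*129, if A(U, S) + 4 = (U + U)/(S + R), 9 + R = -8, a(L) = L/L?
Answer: 56 + 129*sqrt(2590)/10 ≈ 712.51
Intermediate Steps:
a(L) = 1
R = -17 (R = -9 - 8 = -17)
A(U, S) = -4 + 2*U/(-17 + S) (A(U, S) = -4 + (U + U)/(S - 17) = -4 + (2*U)/(-17 + S) = -4 + 2*U/(-17 + S))
56 + sqrt(30 + A(a(-5), -3))*129 = 56 + sqrt(30 + 2*(34 + 1 - 2*(-3))/(-17 - 3))*129 = 56 + sqrt(30 + 2*(34 + 1 + 6)/(-20))*129 = 56 + sqrt(30 + 2*(-1/20)*41)*129 = 56 + sqrt(30 - 41/10)*129 = 56 + sqrt(259/10)*129 = 56 + (sqrt(2590)/10)*129 = 56 + 129*sqrt(2590)/10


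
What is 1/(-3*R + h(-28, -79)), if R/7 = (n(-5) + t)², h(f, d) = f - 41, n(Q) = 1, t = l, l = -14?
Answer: -1/3618 ≈ -0.00027640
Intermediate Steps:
t = -14
h(f, d) = -41 + f
R = 1183 (R = 7*(1 - 14)² = 7*(-13)² = 7*169 = 1183)
1/(-3*R + h(-28, -79)) = 1/(-3*1183 + (-41 - 28)) = 1/(-3549 - 69) = 1/(-3618) = -1/3618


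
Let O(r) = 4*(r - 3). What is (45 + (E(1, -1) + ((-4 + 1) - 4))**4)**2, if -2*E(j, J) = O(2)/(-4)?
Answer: 2636309025/256 ≈ 1.0298e+7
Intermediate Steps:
O(r) = -12 + 4*r (O(r) = 4*(-3 + r) = -12 + 4*r)
E(j, J) = -1/2 (E(j, J) = -(-12 + 4*2)/(2*(-4)) = -(-12 + 8)*(-1)/(2*4) = -(-2)*(-1)/4 = -1/2*1 = -1/2)
(45 + (E(1, -1) + ((-4 + 1) - 4))**4)**2 = (45 + (-1/2 + ((-4 + 1) - 4))**4)**2 = (45 + (-1/2 + (-3 - 4))**4)**2 = (45 + (-1/2 - 7)**4)**2 = (45 + (-15/2)**4)**2 = (45 + 50625/16)**2 = (51345/16)**2 = 2636309025/256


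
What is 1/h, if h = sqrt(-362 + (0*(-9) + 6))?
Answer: -I*sqrt(89)/178 ≈ -0.053*I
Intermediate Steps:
h = 2*I*sqrt(89) (h = sqrt(-362 + (0 + 6)) = sqrt(-362 + 6) = sqrt(-356) = 2*I*sqrt(89) ≈ 18.868*I)
1/h = 1/(2*I*sqrt(89)) = -I*sqrt(89)/178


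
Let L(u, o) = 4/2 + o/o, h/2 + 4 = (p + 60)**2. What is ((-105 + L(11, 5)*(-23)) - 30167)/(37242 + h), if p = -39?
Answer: -30341/38116 ≈ -0.79602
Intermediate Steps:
h = 874 (h = -8 + 2*(-39 + 60)**2 = -8 + 2*21**2 = -8 + 2*441 = -8 + 882 = 874)
L(u, o) = 3 (L(u, o) = 4*(1/2) + 1 = 2 + 1 = 3)
((-105 + L(11, 5)*(-23)) - 30167)/(37242 + h) = ((-105 + 3*(-23)) - 30167)/(37242 + 874) = ((-105 - 69) - 30167)/38116 = (-174 - 30167)*(1/38116) = -30341*1/38116 = -30341/38116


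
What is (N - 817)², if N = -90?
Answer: 822649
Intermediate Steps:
(N - 817)² = (-90 - 817)² = (-907)² = 822649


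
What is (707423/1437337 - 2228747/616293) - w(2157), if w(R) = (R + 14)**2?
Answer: -4175089358972366381/885820731741 ≈ -4.7132e+6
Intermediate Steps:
w(R) = (14 + R)**2
(707423/1437337 - 2228747/616293) - w(2157) = (707423/1437337 - 2228747/616293) - (14 + 2157)**2 = (707423*(1/1437337) - 2228747*1/616293) - 1*2171**2 = (707423/1437337 - 2228747/616293) - 1*4713241 = -2767480683800/885820731741 - 4713241 = -4175089358972366381/885820731741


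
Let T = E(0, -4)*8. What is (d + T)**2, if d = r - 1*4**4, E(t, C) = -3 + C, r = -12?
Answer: 104976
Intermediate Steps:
T = -56 (T = (-3 - 4)*8 = -7*8 = -56)
d = -268 (d = -12 - 1*4**4 = -12 - 1*256 = -12 - 256 = -268)
(d + T)**2 = (-268 - 56)**2 = (-324)**2 = 104976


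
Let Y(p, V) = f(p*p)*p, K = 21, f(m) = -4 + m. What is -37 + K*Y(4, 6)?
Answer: 971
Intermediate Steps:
Y(p, V) = p*(-4 + p**2) (Y(p, V) = (-4 + p*p)*p = (-4 + p**2)*p = p*(-4 + p**2))
-37 + K*Y(4, 6) = -37 + 21*(4*(-4 + 4**2)) = -37 + 21*(4*(-4 + 16)) = -37 + 21*(4*12) = -37 + 21*48 = -37 + 1008 = 971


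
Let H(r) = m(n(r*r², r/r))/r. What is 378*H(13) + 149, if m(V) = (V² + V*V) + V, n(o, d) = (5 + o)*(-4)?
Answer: 4511369669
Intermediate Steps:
n(o, d) = -20 - 4*o
m(V) = V + 2*V² (m(V) = (V² + V²) + V = 2*V² + V = V + 2*V²)
H(r) = (-39 - 8*r³)*(-20 - 4*r³)/r (H(r) = ((-20 - 4*r*r²)*(1 + 2*(-20 - 4*r*r²)))/r = ((-20 - 4*r³)*(1 + 2*(-20 - 4*r³)))/r = ((-20 - 4*r³)*(1 + (-40 - 8*r³)))/r = ((-20 - 4*r³)*(-39 - 8*r³))/r = ((-39 - 8*r³)*(-20 - 4*r³))/r = (-39 - 8*r³)*(-20 - 4*r³)/r)
378*H(13) + 149 = 378*(4*(195 + 8*13⁶ + 79*13³)/13) + 149 = 378*(4*(1/13)*(195 + 8*4826809 + 79*2197)) + 149 = 378*(4*(1/13)*(195 + 38614472 + 173563)) + 149 = 378*(4*(1/13)*38788230) + 149 = 378*11934840 + 149 = 4511369520 + 149 = 4511369669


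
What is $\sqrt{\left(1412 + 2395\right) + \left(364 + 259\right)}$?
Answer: $\sqrt{4430} \approx 66.558$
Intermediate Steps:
$\sqrt{\left(1412 + 2395\right) + \left(364 + 259\right)} = \sqrt{3807 + 623} = \sqrt{4430}$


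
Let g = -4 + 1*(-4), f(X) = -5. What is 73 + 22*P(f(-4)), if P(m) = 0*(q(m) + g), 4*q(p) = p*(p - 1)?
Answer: 73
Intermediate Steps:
q(p) = p*(-1 + p)/4 (q(p) = (p*(p - 1))/4 = (p*(-1 + p))/4 = p*(-1 + p)/4)
g = -8 (g = -4 - 4 = -8)
P(m) = 0 (P(m) = 0*(m*(-1 + m)/4 - 8) = 0*(-8 + m*(-1 + m)/4) = 0)
73 + 22*P(f(-4)) = 73 + 22*0 = 73 + 0 = 73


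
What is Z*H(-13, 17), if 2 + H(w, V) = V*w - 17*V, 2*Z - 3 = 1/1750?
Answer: -672128/875 ≈ -768.15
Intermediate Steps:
Z = 5251/3500 (Z = 3/2 + (1/2)/1750 = 3/2 + (1/2)*(1/1750) = 3/2 + 1/3500 = 5251/3500 ≈ 1.5003)
H(w, V) = -2 - 17*V + V*w (H(w, V) = -2 + (V*w - 17*V) = -2 + (-17*V + V*w) = -2 - 17*V + V*w)
Z*H(-13, 17) = 5251*(-2 - 17*17 + 17*(-13))/3500 = 5251*(-2 - 289 - 221)/3500 = (5251/3500)*(-512) = -672128/875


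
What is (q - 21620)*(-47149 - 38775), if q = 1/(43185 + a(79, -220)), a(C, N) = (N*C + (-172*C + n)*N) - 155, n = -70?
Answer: 2814761296917438/1515205 ≈ 1.8577e+9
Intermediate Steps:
a(C, N) = -155 + C*N + N*(-70 - 172*C) (a(C, N) = (N*C + (-172*C - 70)*N) - 155 = (C*N + (-70 - 172*C)*N) - 155 = (C*N + N*(-70 - 172*C)) - 155 = -155 + C*N + N*(-70 - 172*C))
q = 1/3030410 (q = 1/(43185 + (-155 - 70*(-220) - 171*79*(-220))) = 1/(43185 + (-155 + 15400 + 2971980)) = 1/(43185 + 2987225) = 1/3030410 ≈ 3.2999e-7)
(q - 21620)*(-47149 - 38775) = (1/3030410 - 21620)*(-47149 - 38775) = -65517464199/3030410*(-85924) = 2814761296917438/1515205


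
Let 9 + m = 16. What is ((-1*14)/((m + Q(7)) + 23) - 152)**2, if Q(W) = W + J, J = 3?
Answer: 9284209/400 ≈ 23211.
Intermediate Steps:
Q(W) = 3 + W (Q(W) = W + 3 = 3 + W)
m = 7 (m = -9 + 16 = 7)
((-1*14)/((m + Q(7)) + 23) - 152)**2 = ((-1*14)/((7 + (3 + 7)) + 23) - 152)**2 = (-14/((7 + 10) + 23) - 152)**2 = (-14/(17 + 23) - 152)**2 = (-14/40 - 152)**2 = (-14*1/40 - 152)**2 = (-7/20 - 152)**2 = (-3047/20)**2 = 9284209/400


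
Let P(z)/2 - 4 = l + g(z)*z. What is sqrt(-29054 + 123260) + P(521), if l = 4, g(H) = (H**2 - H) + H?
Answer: 282841538 + sqrt(94206) ≈ 2.8284e+8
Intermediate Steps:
g(H) = H**2
P(z) = 16 + 2*z**3 (P(z) = 8 + 2*(4 + z**2*z) = 8 + 2*(4 + z**3) = 8 + (8 + 2*z**3) = 16 + 2*z**3)
sqrt(-29054 + 123260) + P(521) = sqrt(-29054 + 123260) + (16 + 2*521**3) = sqrt(94206) + (16 + 2*141420761) = sqrt(94206) + (16 + 282841522) = sqrt(94206) + 282841538 = 282841538 + sqrt(94206)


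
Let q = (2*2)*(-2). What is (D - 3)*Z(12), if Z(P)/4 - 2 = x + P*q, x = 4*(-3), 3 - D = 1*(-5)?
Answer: -2120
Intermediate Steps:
D = 8 (D = 3 - (-5) = 3 - 1*(-5) = 3 + 5 = 8)
x = -12
q = -8 (q = 4*(-2) = -8)
Z(P) = -40 - 32*P (Z(P) = 8 + 4*(-12 + P*(-8)) = 8 + 4*(-12 - 8*P) = 8 + (-48 - 32*P) = -40 - 32*P)
(D - 3)*Z(12) = (8 - 3)*(-40 - 32*12) = 5*(-40 - 384) = 5*(-424) = -2120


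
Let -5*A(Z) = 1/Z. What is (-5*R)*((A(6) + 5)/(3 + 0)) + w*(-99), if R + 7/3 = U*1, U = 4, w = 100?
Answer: -535345/54 ≈ -9913.8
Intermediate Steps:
A(Z) = -1/(5*Z)
R = 5/3 (R = -7/3 + 4*1 = -7/3 + 4 = 5/3 ≈ 1.6667)
(-5*R)*((A(6) + 5)/(3 + 0)) + w*(-99) = (-5*5/3)*((-1/5/6 + 5)/(3 + 0)) + 100*(-99) = -25*(-1/5*1/6 + 5)/(3*3) - 9900 = -25*(-1/30 + 5)/(3*3) - 9900 = -745/(18*3) - 9900 = -25/3*149/90 - 9900 = -745/54 - 9900 = -535345/54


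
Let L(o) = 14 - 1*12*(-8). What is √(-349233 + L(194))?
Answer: I*√349123 ≈ 590.87*I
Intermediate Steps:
L(o) = 110 (L(o) = 14 - 12*(-8) = 14 + 96 = 110)
√(-349233 + L(194)) = √(-349233 + 110) = √(-349123) = I*√349123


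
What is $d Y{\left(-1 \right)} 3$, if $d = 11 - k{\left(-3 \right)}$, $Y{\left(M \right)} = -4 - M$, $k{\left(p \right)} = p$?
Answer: $-126$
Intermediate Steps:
$d = 14$ ($d = 11 - -3 = 11 + 3 = 14$)
$d Y{\left(-1 \right)} 3 = 14 \left(-4 - -1\right) 3 = 14 \left(-4 + 1\right) 3 = 14 \left(-3\right) 3 = \left(-42\right) 3 = -126$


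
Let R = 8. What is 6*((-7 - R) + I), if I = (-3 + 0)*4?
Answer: -162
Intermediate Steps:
I = -12 (I = -3*4 = -12)
6*((-7 - R) + I) = 6*((-7 - 1*8) - 12) = 6*((-7 - 8) - 12) = 6*(-15 - 12) = 6*(-27) = -162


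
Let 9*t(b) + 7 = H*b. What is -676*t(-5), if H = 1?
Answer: 2704/3 ≈ 901.33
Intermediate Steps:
t(b) = -7/9 + b/9 (t(b) = -7/9 + (1*b)/9 = -7/9 + b/9)
-676*t(-5) = -676*(-7/9 + (⅑)*(-5)) = -676*(-7/9 - 5/9) = -676*(-4/3) = 2704/3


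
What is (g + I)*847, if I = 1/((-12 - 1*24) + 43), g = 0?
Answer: 121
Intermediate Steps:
I = ⅐ (I = 1/((-12 - 24) + 43) = 1/(-36 + 43) = 1/7 = ⅐ ≈ 0.14286)
(g + I)*847 = (0 + ⅐)*847 = (⅐)*847 = 121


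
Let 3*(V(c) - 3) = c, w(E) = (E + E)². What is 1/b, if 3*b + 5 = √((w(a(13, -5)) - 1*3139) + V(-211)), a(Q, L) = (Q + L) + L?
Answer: -45/9586 - 3*I*√28533/9586 ≈ -0.0046943 - 0.052864*I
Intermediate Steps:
a(Q, L) = Q + 2*L (a(Q, L) = (L + Q) + L = Q + 2*L)
w(E) = 4*E² (w(E) = (2*E)² = 4*E²)
V(c) = 3 + c/3
b = -5/3 + I*√28533/9 (b = -5/3 + √((4*(13 + 2*(-5))² - 1*3139) + (3 + (⅓)*(-211)))/3 = -5/3 + √((4*(13 - 10)² - 3139) + (3 - 211/3))/3 = -5/3 + √((4*3² - 3139) - 202/3)/3 = -5/3 + √((4*9 - 3139) - 202/3)/3 = -5/3 + √((36 - 3139) - 202/3)/3 = -5/3 + √(-3103 - 202/3)/3 = -5/3 + √(-9511/3)/3 = -5/3 + (I*√28533/3)/3 = -5/3 + I*√28533/9 ≈ -1.6667 + 18.769*I)
1/b = 1/(-5/3 + I*√28533/9)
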